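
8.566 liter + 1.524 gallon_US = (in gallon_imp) 3.153. Check: 1 liter = 0.001 m^3, so 8.566 liter = 8.566 * 0.001 = 0.008566 m^3. 1 gallon_US = 0.0037854118 m^3, so 1.524 gallon_US = 1.524 * 0.0037854118 = 0.0057689676 m^3. Sum: 0.008566 + 0.0057689676 = 0.014334968 m^3. 1 gallon_imp = 0.00454609 m^3, so 0.014334968 m^3 = 0.014334968 / 0.00454609 = 3.153252 gallon_imp ≈ 3.153 gallon_imp (4 s.f.).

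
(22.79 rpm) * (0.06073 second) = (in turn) 1 rpm = 0.10471976 rad/s, so 22.79 rpm = 22.79 * 0.10471976 = 2.3865632 rad/s. 0.06073 second = 0.06073 s. Combine: 2.3865632 rad/s * 0.06073 s = 0.14493598 rad. 1 turn = 6.2831853 rad, so 0.14493598 rad = 0.14493598 / 6.2831853 = 0.023067278 turn ≈ 0.02307 turn (4 s.f.). Final answer: 0.02307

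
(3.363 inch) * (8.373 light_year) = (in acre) 1.672e+12. Check: 1 inch = 0.0254 m, so 3.363 inch = 3.363 * 0.0254 = 0.0854202 m. 1 light_year = 9.4607305e+15 m, so 8.373 light_year = 8.373 * 9.4607305e+15 = 7.9214696e+16 m. Combine: 0.0854202 m * 7.9214696e+16 m = 6.7665352e+15 m^2. 1 acre = 4046.8564 m^2, so 6.7665352e+15 m^2 = 6.7665352e+15 / 4046.8564 = 1.6720473e+12 acre ≈ 1.672e+12 acre (4 s.f.).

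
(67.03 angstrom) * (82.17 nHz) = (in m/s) 1 angstrom = 1e-10 m, so 67.03 angstrom = 67.03 * 1e-10 = 6.703e-09 m. 1 nHz = 1e-09 Hz, so 82.17 nHz = 82.17 * 1e-09 = 8.217e-08 Hz. Combine: 6.703e-09 m * 8.217e-08 Hz = 5.5078551e-16 m/s. Result: 5.5078551e-16 m/s ≈ 5.508e-16 m/s (4 s.f.). Final answer: 5.508e-16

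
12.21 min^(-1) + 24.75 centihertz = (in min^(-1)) 27.06. Check: 1 min^(-1) = 0.016666667 Hz, so 12.21 min^(-1) = 12.21 * 0.016666667 = 0.2035 Hz. 1 centihertz = 0.01 Hz, so 24.75 centihertz = 24.75 * 0.01 = 0.2475 Hz. Sum: 0.2035 + 0.2475 = 0.451 Hz. 1 min^(-1) = 0.016666667 Hz, so 0.451 Hz = 0.451 / 0.016666667 = 27.06 min^(-1).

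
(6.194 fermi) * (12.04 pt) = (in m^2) 1 fermi = 1e-15 m, so 6.194 fermi = 6.194 * 1e-15 = 6.194e-15 m. 1 pt = 0.00035277778 m, so 12.04 pt = 12.04 * 0.00035277778 = 0.0042474444 m. Combine: 6.194e-15 m * 0.0042474444 m = 2.6308671e-17 m^2. Result: 2.6308671e-17 m^2 ≈ 2.631e-17 m^2 (4 s.f.). Final answer: 2.631e-17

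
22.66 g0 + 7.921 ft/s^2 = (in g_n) 22.91. Check: 1 g0 = 9.80665 m/s^2, so 22.66 g0 = 22.66 * 9.80665 = 222.21869 m/s^2. 1 ft/s^2 = 0.3048 m/s^2, so 7.921 ft/s^2 = 7.921 * 0.3048 = 2.4143208 m/s^2. Sum: 222.21869 + 2.4143208 = 224.63301 m/s^2. 1 g_n = 9.80665 m/s^2, so 224.63301 m/s^2 = 224.63301 / 9.80665 = 22.906192 g_n ≈ 22.91 g_n (4 s.f.).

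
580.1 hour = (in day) 1 hour = 3600 s, so 580.1 hour = 580.1 * 3600 = 2088360 s. 1 day = 86400 s, so 2088360 s = 2088360 / 86400 = 24.170833 day ≈ 24.17 day (4 s.f.). Final answer: 24.17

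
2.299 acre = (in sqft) 1.001e+05. Check: 1 acre = 4046.8564 m^2, so 2.299 acre = 2.299 * 4046.8564 = 9303.7229 m^2. 1 sqft = 0.09290304 m^2, so 9303.7229 m^2 = 9303.7229 / 0.09290304 = 100144.44 sqft ≈ 1.001e+05 sqft (4 s.f.).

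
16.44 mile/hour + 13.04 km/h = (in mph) 24.54. Check: 1 mile/hour = 0.44704 m/s, so 16.44 mile/hour = 16.44 * 0.44704 = 7.3493376 m/s. 1 km/h = 0.27777778 m/s, so 13.04 km/h = 13.04 * 0.27777778 = 3.6222222 m/s. Sum: 7.3493376 + 3.6222222 = 10.97156 m/s. 1 mph = 0.44704 m/s, so 10.97156 m/s = 10.97156 / 0.44704 = 24.54268 mph ≈ 24.54 mph (4 s.f.).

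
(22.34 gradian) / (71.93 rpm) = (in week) 1 gradian = 0.015707963 rad, so 22.34 gradian = 22.34 * 0.015707963 = 0.3509159 rad. 1 rpm = 0.10471976 rad/s, so 71.93 rpm = 71.93 * 0.10471976 = 7.532492 rad/s. Combine: 0.3509159 rad / 7.532492 rad/s = 0.04658696 s. 1 week = 604800 s, so 0.04658696 s = 0.04658696 / 604800 = 7.7028703e-08 week ≈ 7.703e-08 week (4 s.f.). Final answer: 7.703e-08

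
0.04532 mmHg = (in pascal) 1 mmHg = 133.32237 Pa, so 0.04532 mmHg = 0.04532 * 133.32237 = 6.0421697 Pa. 6.0421697 Pa = 6.0421697 pascal ≈ 6.042 pascal (4 s.f.). Final answer: 6.042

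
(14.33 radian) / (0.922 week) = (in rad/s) 14.33 radian = 14.33 rad. 1 week = 604800 s, so 0.922 week = 0.922 * 604800 = 557625.6 s. Combine: 14.33 rad / 557625.6 s = 2.5698246e-05 rad/s. Result: 2.5698246e-05 rad/s ≈ 2.57e-05 rad/s (4 s.f.). Final answer: 2.57e-05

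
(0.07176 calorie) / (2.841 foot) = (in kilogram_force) 1 calorie = 4.184 J, so 0.07176 calorie = 0.07176 * 4.184 = 0.30024384 J. 1 foot = 0.3048 m, so 2.841 foot = 2.841 * 0.3048 = 0.8659368 m. Combine: 0.30024384 J / 0.8659368 m = 0.3467272 N. 1 kilogram_force = 9.80665 N, so 0.3467272 N = 0.3467272 / 9.80665 = 0.035356334 kilogram_force ≈ 0.03536 kilogram_force (4 s.f.). Final answer: 0.03536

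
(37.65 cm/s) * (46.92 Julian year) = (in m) 5.575e+08. Check: 1 cm/s = 0.01 m/s, so 37.65 cm/s = 37.65 * 0.01 = 0.3765 m/s. 1 Julian year = 31557600 s, so 46.92 Julian year = 46.92 * 31557600 = 1.4806826e+09 s. Combine: 0.3765 m/s * 1.4806826e+09 s = 5.57477e+08 m. Result: 5.57477e+08 m ≈ 5.575e+08 m (4 s.f.).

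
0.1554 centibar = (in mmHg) 1.166. Check: 1 centibar = 1000 Pa, so 0.1554 centibar = 0.1554 * 1000 = 155.4 Pa. 1 mmHg = 133.32237 Pa, so 155.4 Pa = 155.4 / 133.32237 = 1.1655959 mmHg ≈ 1.166 mmHg (4 s.f.).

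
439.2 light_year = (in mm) 4.155e+21. Check: 1 light_year = 9.4607305e+15 m, so 439.2 light_year = 439.2 * 9.4607305e+15 = 4.1551528e+18 m. 1 mm = 0.001 m, so 4.1551528e+18 m = 4.1551528e+18 / 0.001 = 4.1551528e+21 mm ≈ 4.155e+21 mm (4 s.f.).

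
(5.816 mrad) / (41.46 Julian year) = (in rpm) 4.245e-11. Check: 1 mrad = 0.001 rad, so 5.816 mrad = 5.816 * 0.001 = 0.005816 rad. 1 Julian year = 31557600 s, so 41.46 Julian year = 41.46 * 31557600 = 1.3083781e+09 s. Combine: 0.005816 rad / 1.3083781e+09 s = 4.4451982e-12 rad/s. 1 rpm = 0.10471976 rad/s, so 4.4451982e-12 rad/s = 4.4451982e-12 / 0.10471976 = 4.2448516e-11 rpm ≈ 4.245e-11 rpm (4 s.f.).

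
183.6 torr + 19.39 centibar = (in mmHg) 1 torr = 133.32237 Pa, so 183.6 torr = 183.6 * 133.32237 = 24477.987 Pa. 1 centibar = 1000 Pa, so 19.39 centibar = 19.39 * 1000 = 19390 Pa. Sum: 24477.987 + 19390 = 43867.987 Pa. 1 mmHg = 133.32237 Pa, so 43867.987 Pa = 43867.987 / 133.32237 = 329.03696 mmHg ≈ 329 mmHg (4 s.f.). Final answer: 329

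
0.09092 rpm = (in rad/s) 1 rpm = 0.10471976 rad/s, so 0.09092 rpm = 0.09092 * 0.10471976 = 0.0095211201 rad/s. Result: 0.0095211201 rad/s ≈ 0.009521 rad/s (4 s.f.). Final answer: 0.009521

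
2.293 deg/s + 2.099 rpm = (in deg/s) 14.89. Check: 1 deg/s = 0.017453293 rad/s, so 2.293 deg/s = 2.293 * 0.017453293 = 0.0400204 rad/s. 1 rpm = 0.10471976 rad/s, so 2.099 rpm = 2.099 * 0.10471976 = 0.21980677 rad/s. Sum: 0.0400204 + 0.21980677 = 0.25982717 rad/s. 1 deg/s = 0.017453293 rad/s, so 0.25982717 rad/s = 0.25982717 / 0.017453293 = 14.887 deg/s ≈ 14.89 deg/s (4 s.f.).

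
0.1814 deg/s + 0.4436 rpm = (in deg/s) 1 deg/s = 0.017453293 rad/s, so 0.1814 deg/s = 0.1814 * 0.017453293 = 0.0031660273 rad/s. 1 rpm = 0.10471976 rad/s, so 0.4436 rpm = 0.4436 * 0.10471976 = 0.046453683 rad/s. Sum: 0.0031660273 + 0.046453683 = 0.049619711 rad/s. 1 deg/s = 0.017453293 rad/s, so 0.049619711 rad/s = 0.049619711 / 0.017453293 = 2.843 deg/s. Final answer: 2.843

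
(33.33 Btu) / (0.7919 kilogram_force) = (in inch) 1.783e+05. Check: 1 Btu = 1055.0559 J, so 33.33 Btu = 33.33 * 1055.0559 = 35165.012 J. 1 kilogram_force = 9.80665 N, so 0.7919 kilogram_force = 0.7919 * 9.80665 = 7.7658861 N. Combine: 35165.012 J / 7.7658861 N = 4528.139 m. 1 inch = 0.0254 m, so 4528.139 m = 4528.139 / 0.0254 = 178273.19 inch ≈ 1.783e+05 inch (4 s.f.).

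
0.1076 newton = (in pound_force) 0.1076 newton = 0.1076 N. 1 pound_force = 4.4482216 N, so 0.1076 N = 0.1076 / 4.4482216 = 0.024189442 pound_force ≈ 0.02419 pound_force (4 s.f.). Final answer: 0.02419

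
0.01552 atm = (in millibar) 15.73. Check: 1 atm = 101325 Pa, so 0.01552 atm = 0.01552 * 101325 = 1572.564 Pa. 1 millibar = 100 Pa, so 1572.564 Pa = 1572.564 / 100 = 15.72564 millibar ≈ 15.73 millibar (4 s.f.).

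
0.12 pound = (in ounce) 1 pound = 0.45359237 kg, so 0.12 pound = 0.12 * 0.45359237 = 0.054431084 kg. 1 ounce = 0.028349523 kg, so 0.054431084 kg = 0.054431084 / 0.028349523 = 1.92 ounce. Final answer: 1.92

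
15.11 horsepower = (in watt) 1.127e+04. Check: 1 horsepower = 745.69987 W, so 15.11 horsepower = 15.11 * 745.69987 = 11267.525 W. 11267.525 W = 11267.525 watt ≈ 1.127e+04 watt (4 s.f.).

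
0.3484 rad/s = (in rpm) 1 rpm = 0.10471976 rad/s, so 0.3484 rad/s = 0.3484 / 0.10471976 = 3.3269749 rpm ≈ 3.327 rpm (4 s.f.). Final answer: 3.327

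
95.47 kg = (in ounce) 3368. Check: 1 ounce = 0.028349523 kg, so 95.47 kg = 95.47 / 0.028349523 = 3367.6051 ounce ≈ 3368 ounce (4 s.f.).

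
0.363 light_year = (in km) 1 light_year = 9.4607305e+15 m, so 0.363 light_year = 0.363 * 9.4607305e+15 = 3.4342452e+15 m. 1 km = 1000 m, so 3.4342452e+15 m = 3.4342452e+15 / 1000 = 3.4342452e+12 km ≈ 3.434e+12 km (4 s.f.). Final answer: 3.434e+12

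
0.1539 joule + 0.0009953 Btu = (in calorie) 0.1539 joule = 0.1539 J. 1 Btu = 1055.0559 J, so 0.0009953 Btu = 0.0009953 * 1055.0559 = 1.0500971 J. Sum: 0.1539 + 1.0500971 = 1.2039971 J. 1 calorie = 4.184 J, so 1.2039971 J = 1.2039971 / 4.184 = 0.28776221 calorie ≈ 0.2878 calorie (4 s.f.). Final answer: 0.2878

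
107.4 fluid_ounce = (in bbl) 1 fluid_ounce = 2.957353e-05 m^3, so 107.4 fluid_ounce = 107.4 * 2.957353e-05 = 0.0031761971 m^3. 1 bbl = 0.15898729 m^3, so 0.0031761971 m^3 = 0.0031761971 / 0.15898729 = 0.019977679 bbl ≈ 0.01998 bbl (4 s.f.). Final answer: 0.01998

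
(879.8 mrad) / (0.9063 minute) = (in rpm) 0.1545. Check: 1 mrad = 0.001 rad, so 879.8 mrad = 879.8 * 0.001 = 0.8798 rad. 1 minute = 60 s, so 0.9063 minute = 0.9063 * 60 = 54.378 s. Combine: 0.8798 rad / 54.378 s = 0.016179337 rad/s. 1 rpm = 0.10471976 rad/s, so 0.016179337 rad/s = 0.016179337 / 0.10471976 = 0.15450129 rpm ≈ 0.1545 rpm (4 s.f.).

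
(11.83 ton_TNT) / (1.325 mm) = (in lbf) 1 ton_TNT = 4.184e+09 J, so 11.83 ton_TNT = 11.83 * 4.184e+09 = 4.949672e+10 J. 1 mm = 0.001 m, so 1.325 mm = 1.325 * 0.001 = 0.001325 m. Combine: 4.949672e+10 J / 0.001325 m = 3.7356015e+13 N. 1 lbf = 4.4482216 N, so 3.7356015e+13 N = 3.7356015e+13 / 4.4482216 = 8.3979663e+12 lbf ≈ 8.398e+12 lbf (4 s.f.). Final answer: 8.398e+12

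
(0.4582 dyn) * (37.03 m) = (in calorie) 4.055e-05. Check: 1 dyn = 1e-05 N, so 0.4582 dyn = 0.4582 * 1e-05 = 4.582e-06 N. 37.03 m is already in m. Combine: 4.582e-06 N * 37.03 m = 0.00016967146 J. 1 calorie = 4.184 J, so 0.00016967146 J = 0.00016967146 / 4.184 = 4.0552452e-05 calorie ≈ 4.055e-05 calorie (4 s.f.).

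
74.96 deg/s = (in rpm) 12.49. Check: 1 deg/s = 0.017453293 rad/s, so 74.96 deg/s = 74.96 * 0.017453293 = 1.3082988 rad/s. 1 rpm = 0.10471976 rad/s, so 1.3082988 rad/s = 1.3082988 / 0.10471976 = 12.493333 rpm ≈ 12.49 rpm (4 s.f.).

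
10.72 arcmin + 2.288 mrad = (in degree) 1 arcmin = 0.00029088821 rad, so 10.72 arcmin = 10.72 * 0.00029088821 = 0.0031183216 rad. 1 mrad = 0.001 rad, so 2.288 mrad = 2.288 * 0.001 = 0.002288 rad. Sum: 0.0031183216 + 0.002288 = 0.0054063216 rad. 1 degree = 0.017453293 rad, so 0.0054063216 rad = 0.0054063216 / 0.017453293 = 0.30975941 degree ≈ 0.3098 degree (4 s.f.). Final answer: 0.3098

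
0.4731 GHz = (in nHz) 1 GHz = 1e+09 Hz, so 0.4731 GHz = 0.4731 * 1e+09 = 4.731e+08 Hz. 1 nHz = 1e-09 Hz, so 4.731e+08 Hz = 4.731e+08 / 1e-09 = 4.731e+17 nHz. Final answer: 4.731e+17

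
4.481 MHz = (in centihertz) 1 MHz = 1000000 Hz, so 4.481 MHz = 4.481 * 1000000 = 4481000 Hz. 1 centihertz = 0.01 Hz, so 4481000 Hz = 4481000 / 0.01 = 4.481e+08 centihertz. Final answer: 4.481e+08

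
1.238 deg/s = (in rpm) 1 deg/s = 0.017453293 rad/s, so 1.238 deg/s = 1.238 * 0.017453293 = 0.021607176 rad/s. 1 rpm = 0.10471976 rad/s, so 0.021607176 rad/s = 0.021607176 / 0.10471976 = 0.20633333 rpm ≈ 0.2063 rpm (4 s.f.). Final answer: 0.2063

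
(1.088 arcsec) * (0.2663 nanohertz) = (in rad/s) 1.405e-15. Check: 1 arcsec = 4.8481368e-06 rad, so 1.088 arcsec = 1.088 * 4.8481368e-06 = 5.2747729e-06 rad. 1 nanohertz = 1e-09 Hz, so 0.2663 nanohertz = 0.2663 * 1e-09 = 2.663e-10 Hz. Combine: 5.2747729e-06 rad * 2.663e-10 Hz = 1.404672e-15 rad/s. Result: 1.404672e-15 rad/s ≈ 1.405e-15 rad/s (4 s.f.).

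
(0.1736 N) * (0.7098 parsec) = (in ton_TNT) 0.1736 N is already in N. 1 parsec = 3.0856776e+16 m, so 0.7098 parsec = 0.7098 * 3.0856776e+16 = 2.1902139e+16 m. Combine: 0.1736 N * 2.1902139e+16 m = 3.8022114e+15 J. 1 ton_TNT = 4.184e+09 J, so 3.8022114e+15 J = 3.8022114e+15 / 4.184e+09 = 908750.34 ton_TNT ≈ 9.088e+05 ton_TNT (4 s.f.). Final answer: 9.088e+05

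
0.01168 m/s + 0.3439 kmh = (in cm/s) 10.72. Check: 0.01168 m/s is already in m/s. 1 kmh = 0.27777778 m/s, so 0.3439 kmh = 0.3439 * 0.27777778 = 0.095527778 m/s. Sum: 0.01168 + 0.095527778 = 0.10720778 m/s. 1 cm/s = 0.01 m/s, so 0.10720778 m/s = 0.10720778 / 0.01 = 10.720778 cm/s ≈ 10.72 cm/s (4 s.f.).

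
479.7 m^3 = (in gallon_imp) 1.055e+05. Check: 1 gallon_imp = 0.00454609 m^3, so 479.7 m^3 = 479.7 / 0.00454609 = 105519.25 gallon_imp ≈ 1.055e+05 gallon_imp (4 s.f.).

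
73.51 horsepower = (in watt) 5.482e+04. Check: 1 horsepower = 745.69987 W, so 73.51 horsepower = 73.51 * 745.69987 = 54816.398 W. 54816.398 W = 54816.398 watt ≈ 5.482e+04 watt (4 s.f.).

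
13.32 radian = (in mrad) 13.32 radian = 13.32 rad. 1 mrad = 0.001 rad, so 13.32 rad = 13.32 / 0.001 = 13320 mrad ≈ 1.332e+04 mrad (4 s.f.). Final answer: 1.332e+04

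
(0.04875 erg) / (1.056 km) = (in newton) 4.616e-12. Check: 1 erg = 1e-07 J, so 0.04875 erg = 0.04875 * 1e-07 = 4.875e-09 J. 1 km = 1000 m, so 1.056 km = 1.056 * 1000 = 1056 m. Combine: 4.875e-09 J / 1056 m = 4.6164773e-12 N. 4.6164773e-12 N = 4.6164773e-12 newton ≈ 4.616e-12 newton (4 s.f.).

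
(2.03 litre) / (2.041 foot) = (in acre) 1 litre = 0.001 m^3, so 2.03 litre = 2.03 * 0.001 = 0.00203 m^3. 1 foot = 0.3048 m, so 2.041 foot = 2.041 * 0.3048 = 0.6220968 m. Combine: 0.00203 m^3 / 0.6220968 m = 0.0032631578 m^2. 1 acre = 4046.8564 m^2, so 0.0032631578 m^2 = 0.0032631578 / 4046.8564 = 8.0634384e-07 acre ≈ 8.063e-07 acre (4 s.f.). Final answer: 8.063e-07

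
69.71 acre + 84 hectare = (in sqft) 1.208e+07. Check: 1 acre = 4046.8564 m^2, so 69.71 acre = 69.71 * 4046.8564 = 282106.36 m^2. 1 hectare = 10000 m^2, so 84 hectare = 84 * 10000 = 840000 m^2. Sum: 282106.36 + 840000 = 1122106.4 m^2. 1 sqft = 0.09290304 m^2, so 1122106.4 m^2 = 1122106.4 / 0.09290304 = 12078252 sqft ≈ 1.208e+07 sqft (4 s.f.).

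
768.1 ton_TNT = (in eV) 2.006e+31. Check: 1 ton_TNT = 4.184e+09 J, so 768.1 ton_TNT = 768.1 * 4.184e+09 = 3.2137304e+12 J. 1 eV = 1.6021766e-19 J, so 3.2137304e+12 J = 3.2137304e+12 / 1.6021766e-19 = 2.0058527e+31 eV ≈ 2.006e+31 eV (4 s.f.).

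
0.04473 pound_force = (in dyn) 1 pound_force = 4.4482216 N, so 0.04473 pound_force = 0.04473 * 4.4482216 = 0.19896895 N. 1 dyn = 1e-05 N, so 0.19896895 N = 0.19896895 / 1e-05 = 19896.895 dyn ≈ 1.99e+04 dyn (4 s.f.). Final answer: 1.99e+04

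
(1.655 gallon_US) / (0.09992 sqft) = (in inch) 26.57. Check: 1 gallon_US = 0.0037854118 m^3, so 1.655 gallon_US = 1.655 * 0.0037854118 = 0.0062648565 m^3. 1 sqft = 0.09290304 m^2, so 0.09992 sqft = 0.09992 * 0.09290304 = 0.0092828718 m^2. Combine: 0.0062648565 m^3 / 0.0092828718 m^2 = 0.67488345 m. 1 inch = 0.0254 m, so 0.67488345 m = 0.67488345 / 0.0254 = 26.570215 inch ≈ 26.57 inch (4 s.f.).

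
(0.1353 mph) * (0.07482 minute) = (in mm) 271.5. Check: 1 mph = 0.44704 m/s, so 0.1353 mph = 0.1353 * 0.44704 = 0.060484512 m/s. 1 minute = 60 s, so 0.07482 minute = 0.07482 * 60 = 4.4892 s. Combine: 0.060484512 m/s * 4.4892 s = 0.27152707 m. 1 mm = 0.001 m, so 0.27152707 m = 0.27152707 / 0.001 = 271.52707 mm ≈ 271.5 mm (4 s.f.).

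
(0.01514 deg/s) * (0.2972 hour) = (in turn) 0.045. Check: 1 deg/s = 0.017453293 rad/s, so 0.01514 deg/s = 0.01514 * 0.017453293 = 0.00026424285 rad/s. 1 hour = 3600 s, so 0.2972 hour = 0.2972 * 3600 = 1069.92 s. Combine: 0.00026424285 rad/s * 1069.92 s = 0.28271871 rad. 1 turn = 6.2831853 rad, so 0.28271871 rad = 0.28271871 / 6.2831853 = 0.04499608 turn ≈ 0.045 turn (4 s.f.).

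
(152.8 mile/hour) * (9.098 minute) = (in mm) 3.729e+07. Check: 1 mile/hour = 0.44704 m/s, so 152.8 mile/hour = 152.8 * 0.44704 = 68.307712 m/s. 1 minute = 60 s, so 9.098 minute = 9.098 * 60 = 545.88 s. Combine: 68.307712 m/s * 545.88 s = 37287.814 m. 1 mm = 0.001 m, so 37287.814 m = 37287.814 / 0.001 = 37287814 mm ≈ 3.729e+07 mm (4 s.f.).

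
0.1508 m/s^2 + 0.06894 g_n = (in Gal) 0.1508 m/s^2 is already in m/s^2. 1 g_n = 9.80665 m/s^2, so 0.06894 g_n = 0.06894 * 9.80665 = 0.67607045 m/s^2. Sum: 0.1508 + 0.67607045 = 0.82687045 m/s^2. 1 Gal = 0.01 m/s^2, so 0.82687045 m/s^2 = 0.82687045 / 0.01 = 82.687045 Gal ≈ 82.69 Gal (4 s.f.). Final answer: 82.69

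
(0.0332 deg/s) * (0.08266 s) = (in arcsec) 1 deg/s = 0.017453293 rad/s, so 0.0332 deg/s = 0.0332 * 0.017453293 = 0.00057944931 rad/s. 0.08266 s is already in s. Combine: 0.00057944931 rad/s * 0.08266 s = 4.789728e-05 rad. 1 arcsec = 4.8481368e-06 rad, so 4.789728e-05 rad = 4.789728e-05 / 4.8481368e-06 = 9.8795232 arcsec ≈ 9.88 arcsec (4 s.f.). Final answer: 9.88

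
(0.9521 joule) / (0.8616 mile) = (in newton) 0.9521 joule = 0.9521 J. 1 mile = 1609.344 m, so 0.8616 mile = 0.8616 * 1609.344 = 1386.6108 m. Combine: 0.9521 J / 1386.6108 m = 0.00068663825 N. 0.00068663825 N = 0.00068663825 newton ≈ 0.0006866 newton (4 s.f.). Final answer: 0.0006866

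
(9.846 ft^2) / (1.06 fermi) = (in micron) 8.629e+20. Check: 1 ft^2 = 0.09290304 m^2, so 9.846 ft^2 = 9.846 * 0.09290304 = 0.91472333 m^2. 1 fermi = 1e-15 m, so 1.06 fermi = 1.06 * 1e-15 = 1.06e-15 m. Combine: 0.91472333 m^2 / 1.06e-15 m = 8.6294654e+14 m. 1 micron = 1e-06 m, so 8.6294654e+14 m = 8.6294654e+14 / 1e-06 = 8.6294654e+20 micron ≈ 8.629e+20 micron (4 s.f.).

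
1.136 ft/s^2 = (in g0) 0.03531. Check: 1 ft/s^2 = 0.3048 m/s^2, so 1.136 ft/s^2 = 1.136 * 0.3048 = 0.3462528 m/s^2. 1 g0 = 9.80665 m/s^2, so 0.3462528 m/s^2 = 0.3462528 / 9.80665 = 0.035307959 g0 ≈ 0.03531 g0 (4 s.f.).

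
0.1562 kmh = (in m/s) 1 kmh = 0.27777778 m/s, so 0.1562 kmh = 0.1562 * 0.27777778 = 0.043388889 m/s. Result: 0.043388889 m/s ≈ 0.04339 m/s (4 s.f.). Final answer: 0.04339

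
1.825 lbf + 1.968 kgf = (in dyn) 1 lbf = 4.4482216 N, so 1.825 lbf = 1.825 * 4.4482216 = 8.1180044 N. 1 kgf = 9.80665 N, so 1.968 kgf = 1.968 * 9.80665 = 19.299487 N. Sum: 8.1180044 + 19.299487 = 27.417492 N. 1 dyn = 1e-05 N, so 27.417492 N = 27.417492 / 1e-05 = 2741749.2 dyn ≈ 2.742e+06 dyn (4 s.f.). Final answer: 2.742e+06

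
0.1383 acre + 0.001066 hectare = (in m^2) 570.3. Check: 1 acre = 4046.8564 m^2, so 0.1383 acre = 0.1383 * 4046.8564 = 559.68024 m^2. 1 hectare = 10000 m^2, so 0.001066 hectare = 0.001066 * 10000 = 10.66 m^2. Sum: 559.68024 + 10.66 = 570.34024 m^2. Result: 570.34024 m^2 ≈ 570.3 m^2 (4 s.f.).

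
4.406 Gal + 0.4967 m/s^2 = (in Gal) 54.08. Check: 1 Gal = 0.01 m/s^2, so 4.406 Gal = 4.406 * 0.01 = 0.04406 m/s^2. 0.4967 m/s^2 is already in m/s^2. Sum: 0.04406 + 0.4967 = 0.54076 m/s^2. 1 Gal = 0.01 m/s^2, so 0.54076 m/s^2 = 0.54076 / 0.01 = 54.076 Gal ≈ 54.08 Gal (4 s.f.).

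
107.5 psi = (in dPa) 7.412e+06. Check: 1 psi = 6894.7573 Pa, so 107.5 psi = 107.5 * 6894.7573 = 741186.41 Pa. 1 dPa = 0.1 Pa, so 741186.41 Pa = 741186.41 / 0.1 = 7411864.1 dPa ≈ 7.412e+06 dPa (4 s.f.).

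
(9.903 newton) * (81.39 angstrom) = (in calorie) 1.926e-08. Check: 9.903 newton = 9.903 N. 1 angstrom = 1e-10 m, so 81.39 angstrom = 81.39 * 1e-10 = 8.139e-09 m. Combine: 9.903 N * 8.139e-09 m = 8.0600517e-08 J. 1 calorie = 4.184 J, so 8.0600517e-08 J = 8.0600517e-08 / 4.184 = 1.9263986e-08 calorie ≈ 1.926e-08 calorie (4 s.f.).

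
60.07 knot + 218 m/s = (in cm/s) 2.489e+04. Check: 1 knot = 0.51444444 m/s, so 60.07 knot = 60.07 * 0.51444444 = 30.902678 m/s. 218 m/s is already in m/s. Sum: 30.902678 + 218 = 248.90268 m/s. 1 cm/s = 0.01 m/s, so 248.90268 m/s = 248.90268 / 0.01 = 24890.268 cm/s ≈ 2.489e+04 cm/s (4 s.f.).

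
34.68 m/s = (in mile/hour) 1 mile/hour = 0.44704 m/s, so 34.68 m/s = 34.68 / 0.44704 = 77.576951 mile/hour ≈ 77.58 mile/hour (4 s.f.). Final answer: 77.58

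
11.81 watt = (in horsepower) 0.01584. Check: 11.81 watt = 11.81 W. 1 horsepower = 745.69987 W, so 11.81 W = 11.81 / 745.69987 = 0.015837471 horsepower ≈ 0.01584 horsepower (4 s.f.).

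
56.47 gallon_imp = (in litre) 1 gallon_imp = 0.00454609 m^3, so 56.47 gallon_imp = 56.47 * 0.00454609 = 0.2567177 m^3. 1 litre = 0.001 m^3, so 0.2567177 m^3 = 0.2567177 / 0.001 = 256.7177 litre ≈ 256.7 litre (4 s.f.). Final answer: 256.7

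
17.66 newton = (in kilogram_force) 1.801. Check: 17.66 newton = 17.66 N. 1 kilogram_force = 9.80665 N, so 17.66 N = 17.66 / 9.80665 = 1.8008188 kilogram_force ≈ 1.801 kilogram_force (4 s.f.).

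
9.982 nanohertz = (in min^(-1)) 1 nanohertz = 1e-09 Hz, so 9.982 nanohertz = 9.982 * 1e-09 = 9.982e-09 Hz. 1 min^(-1) = 0.016666667 Hz, so 9.982e-09 Hz = 9.982e-09 / 0.016666667 = 5.9892e-07 min^(-1) ≈ 5.989e-07 min^(-1) (4 s.f.). Final answer: 5.989e-07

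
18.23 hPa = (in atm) 1 hPa = 100 Pa, so 18.23 hPa = 18.23 * 100 = 1823 Pa. 1 atm = 101325 Pa, so 1823 Pa = 1823 / 101325 = 0.017991611 atm ≈ 0.01799 atm (4 s.f.). Final answer: 0.01799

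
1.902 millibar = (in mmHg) 1 millibar = 100 Pa, so 1.902 millibar = 1.902 * 100 = 190.2 Pa. 1 mmHg = 133.32237 Pa, so 190.2 Pa = 190.2 / 133.32237 = 1.4266173 mmHg ≈ 1.427 mmHg (4 s.f.). Final answer: 1.427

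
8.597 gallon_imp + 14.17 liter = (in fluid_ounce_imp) 1874. Check: 1 gallon_imp = 0.00454609 m^3, so 8.597 gallon_imp = 8.597 * 0.00454609 = 0.039082736 m^3. 1 liter = 0.001 m^3, so 14.17 liter = 14.17 * 0.001 = 0.01417 m^3. Sum: 0.039082736 + 0.01417 = 0.053252736 m^3. 1 fluid_ounce_imp = 2.8413063e-05 m^3, so 0.053252736 m^3 = 0.053252736 / 2.8413063e-05 = 1874.2343 fluid_ounce_imp ≈ 1874 fluid_ounce_imp (4 s.f.).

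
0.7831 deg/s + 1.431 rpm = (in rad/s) 1 deg/s = 0.017453293 rad/s, so 0.7831 deg/s = 0.7831 * 0.017453293 = 0.013667673 rad/s. 1 rpm = 0.10471976 rad/s, so 1.431 rpm = 1.431 * 0.10471976 = 0.14985397 rad/s. Sum: 0.013667673 + 0.14985397 = 0.16352164 rad/s. Result: 0.16352164 rad/s ≈ 0.1635 rad/s (4 s.f.). Final answer: 0.1635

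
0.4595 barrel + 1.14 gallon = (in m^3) 1 barrel = 0.15898729 m^3, so 0.4595 barrel = 0.4595 * 0.15898729 = 0.073054662 m^3. 1 gallon = 0.0037854118 m^3, so 1.14 gallon = 1.14 * 0.0037854118 = 0.0043153694 m^3. Sum: 0.073054662 + 0.0043153694 = 0.077370031 m^3. Result: 0.077370031 m^3 ≈ 0.07737 m^3 (4 s.f.). Final answer: 0.07737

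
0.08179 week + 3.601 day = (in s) 1 week = 604800 s, so 0.08179 week = 0.08179 * 604800 = 49466.592 s. 1 day = 86400 s, so 3.601 day = 3.601 * 86400 = 311126.4 s. Sum: 49466.592 + 311126.4 = 360592.99 s. Result: 360592.99 s ≈ 3.606e+05 s (4 s.f.). Final answer: 3.606e+05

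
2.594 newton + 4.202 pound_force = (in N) 21.29. Check: 2.594 newton = 2.594 N. 1 pound_force = 4.4482216 N, so 4.202 pound_force = 4.202 * 4.4482216 = 18.691427 N. Sum: 2.594 + 18.691427 = 21.285427 N. Result: 21.285427 N ≈ 21.29 N (4 s.f.).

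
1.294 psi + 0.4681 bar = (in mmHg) 418. Check: 1 psi = 6894.7573 Pa, so 1.294 psi = 1.294 * 6894.7573 = 8921.8159 Pa. 1 bar = 100000 Pa, so 0.4681 bar = 0.4681 * 100000 = 46810 Pa. Sum: 8921.8159 + 46810 = 55731.816 Pa. 1 mmHg = 133.32237 Pa, so 55731.816 Pa = 55731.816 / 133.32237 = 418.023 mmHg ≈ 418 mmHg (4 s.f.).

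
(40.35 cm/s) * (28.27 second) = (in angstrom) 1 cm/s = 0.01 m/s, so 40.35 cm/s = 40.35 * 0.01 = 0.4035 m/s. 28.27 second = 28.27 s. Combine: 0.4035 m/s * 28.27 s = 11.406945 m. 1 angstrom = 1e-10 m, so 11.406945 m = 11.406945 / 1e-10 = 1.1406945e+11 angstrom ≈ 1.141e+11 angstrom (4 s.f.). Final answer: 1.141e+11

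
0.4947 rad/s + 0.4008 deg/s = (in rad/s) 0.5017. Check: 0.4947 rad/s is already in rad/s. 1 deg/s = 0.017453293 rad/s, so 0.4008 deg/s = 0.4008 * 0.017453293 = 0.0069952796 rad/s. Sum: 0.4947 + 0.0069952796 = 0.50169528 rad/s. Result: 0.50169528 rad/s ≈ 0.5017 rad/s (4 s.f.).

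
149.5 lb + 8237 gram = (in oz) 1 lb = 0.45359237 kg, so 149.5 lb = 149.5 * 0.45359237 = 67.812059 kg. 1 gram = 0.001 kg, so 8237 gram = 8237 * 0.001 = 8.237 kg. Sum: 67.812059 + 8.237 = 76.049059 kg. 1 oz = 0.028349523 kg, so 76.049059 kg = 76.049059 / 0.028349523 = 2682.5516 oz ≈ 2683 oz (4 s.f.). Final answer: 2683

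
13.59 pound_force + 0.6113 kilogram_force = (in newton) 66.45. Check: 1 pound_force = 4.4482216 N, so 13.59 pound_force = 13.59 * 4.4482216 = 60.451332 N. 1 kilogram_force = 9.80665 N, so 0.6113 kilogram_force = 0.6113 * 9.80665 = 5.9948051 N. Sum: 60.451332 + 5.9948051 = 66.446137 N. 66.446137 N = 66.446137 newton ≈ 66.45 newton (4 s.f.).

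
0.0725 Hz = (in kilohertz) 1 kilohertz = 1000 Hz, so 0.0725 Hz = 0.0725 / 1000 = 7.25e-05 kilohertz. Final answer: 7.25e-05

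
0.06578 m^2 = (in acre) 1.625e-05. Check: 1 acre = 4046.8564 m^2, so 0.06578 m^2 = 0.06578 / 4046.8564 = 1.6254592e-05 acre ≈ 1.625e-05 acre (4 s.f.).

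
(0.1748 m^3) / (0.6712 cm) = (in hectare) 0.002604. Check: 0.1748 m^3 is already in m^3. 1 cm = 0.01 m, so 0.6712 cm = 0.6712 * 0.01 = 0.006712 m. Combine: 0.1748 m^3 / 0.006712 m = 26.042908 m^2. 1 hectare = 10000 m^2, so 26.042908 m^2 = 26.042908 / 10000 = 0.0026042908 hectare ≈ 0.002604 hectare (4 s.f.).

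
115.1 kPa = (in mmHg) 1 kPa = 1000 Pa, so 115.1 kPa = 115.1 * 1000 = 115100 Pa. 1 mmHg = 133.32237 Pa, so 115100 Pa = 115100 / 133.32237 = 863.321 mmHg ≈ 863.3 mmHg (4 s.f.). Final answer: 863.3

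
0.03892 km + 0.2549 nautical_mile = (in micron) 5.11e+08. Check: 1 km = 1000 m, so 0.03892 km = 0.03892 * 1000 = 38.92 m. 1 nautical_mile = 1852 m, so 0.2549 nautical_mile = 0.2549 * 1852 = 472.0748 m. Sum: 38.92 + 472.0748 = 510.9948 m. 1 micron = 1e-06 m, so 510.9948 m = 510.9948 / 1e-06 = 5.109948e+08 micron ≈ 5.11e+08 micron (4 s.f.).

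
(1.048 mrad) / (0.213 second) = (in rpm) 1 mrad = 0.001 rad, so 1.048 mrad = 1.048 * 0.001 = 0.001048 rad. 0.213 second = 0.213 s. Combine: 0.001048 rad / 0.213 s = 0.0049201878 rad/s. 1 rpm = 0.10471976 rad/s, so 0.0049201878 rad/s = 0.0049201878 / 0.10471976 = 0.046984332 rpm ≈ 0.04698 rpm (4 s.f.). Final answer: 0.04698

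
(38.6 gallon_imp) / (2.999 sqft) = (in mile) 1 gallon_imp = 0.00454609 m^3, so 38.6 gallon_imp = 38.6 * 0.00454609 = 0.17547907 m^3. 1 sqft = 0.09290304 m^2, so 2.999 sqft = 2.999 * 0.09290304 = 0.27861622 m^2. Combine: 0.17547907 m^3 / 0.27861622 m^2 = 0.62982362 m. 1 mile = 1609.344 m, so 0.62982362 m = 0.62982362 / 1609.344 = 0.00039135425 mile ≈ 0.0003914 mile (4 s.f.). Final answer: 0.0003914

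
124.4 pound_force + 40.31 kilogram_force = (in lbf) 1 pound_force = 4.4482216 N, so 124.4 pound_force = 124.4 * 4.4482216 = 553.35877 N. 1 kilogram_force = 9.80665 N, so 40.31 kilogram_force = 40.31 * 9.80665 = 395.30606 N. Sum: 553.35877 + 395.30606 = 948.66483 N. 1 lbf = 4.4482216 N, so 948.66483 N = 948.66483 / 4.4482216 = 213.26834 lbf ≈ 213.3 lbf (4 s.f.). Final answer: 213.3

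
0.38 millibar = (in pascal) 38. Check: 1 millibar = 100 Pa, so 0.38 millibar = 0.38 * 100 = 38 Pa. 38 Pa = 38 pascal.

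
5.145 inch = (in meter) 0.1307. Check: 1 inch = 0.0254 m, so 5.145 inch = 5.145 * 0.0254 = 0.130683 m. 0.130683 m = 0.130683 meter ≈ 0.1307 meter (4 s.f.).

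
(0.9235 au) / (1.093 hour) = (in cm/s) 1 au = 1.4959787e+11 m, so 0.9235 au = 0.9235 * 1.4959787e+11 = 1.3815363e+11 m. 1 hour = 3600 s, so 1.093 hour = 1.093 * 3600 = 3934.8 s. Combine: 1.3815363e+11 m / 3934.8 s = 35110713 m/s. 1 cm/s = 0.01 m/s, so 35110713 m/s = 35110713 / 0.01 = 3.5110713e+09 cm/s ≈ 3.511e+09 cm/s (4 s.f.). Final answer: 3.511e+09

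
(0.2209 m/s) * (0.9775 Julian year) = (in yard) 7.452e+06. Check: 0.2209 m/s is already in m/s. 1 Julian year = 31557600 s, so 0.9775 Julian year = 0.9775 * 31557600 = 30847554 s. Combine: 0.2209 m/s * 30847554 s = 6814224.7 m. 1 yard = 0.9144 m, so 6814224.7 m = 6814224.7 / 0.9144 = 7452126.7 yard ≈ 7.452e+06 yard (4 s.f.).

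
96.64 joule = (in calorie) 96.64 joule = 96.64 J. 1 calorie = 4.184 J, so 96.64 J = 96.64 / 4.184 = 23.097514 calorie ≈ 23.1 calorie (4 s.f.). Final answer: 23.1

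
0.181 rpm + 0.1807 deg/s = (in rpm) 0.2111. Check: 1 rpm = 0.10471976 rad/s, so 0.181 rpm = 0.181 * 0.10471976 = 0.018954276 rad/s. 1 deg/s = 0.017453293 rad/s, so 0.1807 deg/s = 0.1807 * 0.017453293 = 0.00315381 rad/s. Sum: 0.018954276 + 0.00315381 = 0.022108086 rad/s. 1 rpm = 0.10471976 rad/s, so 0.022108086 rad/s = 0.022108086 / 0.10471976 = 0.21111667 rpm ≈ 0.2111 rpm (4 s.f.).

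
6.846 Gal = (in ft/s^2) 1 Gal = 0.01 m/s^2, so 6.846 Gal = 6.846 * 0.01 = 0.06846 m/s^2. 1 ft/s^2 = 0.3048 m/s^2, so 0.06846 m/s^2 = 0.06846 / 0.3048 = 0.2246063 ft/s^2 ≈ 0.2246 ft/s^2 (4 s.f.). Final answer: 0.2246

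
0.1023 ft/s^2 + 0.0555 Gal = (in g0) 1 ft/s^2 = 0.3048 m/s^2, so 0.1023 ft/s^2 = 0.1023 * 0.3048 = 0.03118104 m/s^2. 1 Gal = 0.01 m/s^2, so 0.0555 Gal = 0.0555 * 0.01 = 0.000555 m/s^2. Sum: 0.03118104 + 0.000555 = 0.03173604 m/s^2. 1 g0 = 9.80665 m/s^2, so 0.03173604 m/s^2 = 0.03173604 / 9.80665 = 0.0032361755 g0 ≈ 0.003236 g0 (4 s.f.). Final answer: 0.003236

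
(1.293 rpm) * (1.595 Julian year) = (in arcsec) 1.406e+12. Check: 1 rpm = 0.10471976 rad/s, so 1.293 rpm = 1.293 * 0.10471976 = 0.13540264 rad/s. 1 Julian year = 31557600 s, so 1.595 Julian year = 1.595 * 31557600 = 50334372 s. Combine: 0.13540264 rad/s * 50334372 s = 6815407 rad. 1 arcsec = 4.8481368e-06 rad, so 6815407 rad = 6815407 / 4.8481368e-06 = 1.4057786e+12 arcsec ≈ 1.406e+12 arcsec (4 s.f.).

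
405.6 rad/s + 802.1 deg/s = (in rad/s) 419.6. Check: 405.6 rad/s is already in rad/s. 1 deg/s = 0.017453293 rad/s, so 802.1 deg/s = 802.1 * 0.017453293 = 13.999286 rad/s. Sum: 405.6 + 13.999286 = 419.59929 rad/s. Result: 419.59929 rad/s ≈ 419.6 rad/s (4 s.f.).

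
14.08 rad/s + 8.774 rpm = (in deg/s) 14.08 rad/s is already in rad/s. 1 rpm = 0.10471976 rad/s, so 8.774 rpm = 8.774 * 0.10471976 = 0.91881113 rad/s. Sum: 14.08 + 0.91881113 = 14.998811 rad/s. 1 deg/s = 0.017453293 rad/s, so 14.998811 rad/s = 14.998811 / 0.017453293 = 859.36858 deg/s ≈ 859.4 deg/s (4 s.f.). Final answer: 859.4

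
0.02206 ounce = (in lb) 1 ounce = 0.028349523 kg, so 0.02206 ounce = 0.02206 * 0.028349523 = 0.00062539048 kg. 1 lb = 0.45359237 kg, so 0.00062539048 kg = 0.00062539048 / 0.45359237 = 0.00137875 lb ≈ 0.001379 lb (4 s.f.). Final answer: 0.001379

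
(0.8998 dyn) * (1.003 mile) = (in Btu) 1.377e-05. Check: 1 dyn = 1e-05 N, so 0.8998 dyn = 0.8998 * 1e-05 = 8.998e-06 N. 1 mile = 1609.344 m, so 1.003 mile = 1.003 * 1609.344 = 1614.172 m. Combine: 8.998e-06 N * 1614.172 m = 0.01452432 J. 1 Btu = 1055.0559 J, so 0.01452432 J = 0.01452432 / 1055.0559 = 1.3766399e-05 Btu ≈ 1.377e-05 Btu (4 s.f.).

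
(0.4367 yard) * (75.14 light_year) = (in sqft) 3.056e+18. Check: 1 yard = 0.9144 m, so 0.4367 yard = 0.4367 * 0.9144 = 0.39931848 m. 1 light_year = 9.4607305e+15 m, so 75.14 light_year = 75.14 * 9.4607305e+15 = 7.1087929e+17 m. Combine: 0.39931848 m * 7.1087929e+17 m = 2.8386724e+17 m^2. 1 sqft = 0.09290304 m^2, so 2.8386724e+17 m^2 = 2.8386724e+17 / 0.09290304 = 3.0555215e+18 sqft ≈ 3.056e+18 sqft (4 s.f.).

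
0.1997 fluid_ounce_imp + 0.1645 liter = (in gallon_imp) 0.03743. Check: 1 fluid_ounce_imp = 2.8413063e-05 m^3, so 0.1997 fluid_ounce_imp = 0.1997 * 2.8413063e-05 = 5.6740886e-06 m^3. 1 liter = 0.001 m^3, so 0.1645 liter = 0.1645 * 0.001 = 0.0001645 m^3. Sum: 5.6740886e-06 + 0.0001645 = 0.00017017409 m^3. 1 gallon_imp = 0.00454609 m^3, so 0.00017017409 m^3 = 0.00017017409 / 0.00454609 = 0.037433066 gallon_imp ≈ 0.03743 gallon_imp (4 s.f.).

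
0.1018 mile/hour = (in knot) 1 mile/hour = 0.44704 m/s, so 0.1018 mile/hour = 0.1018 * 0.44704 = 0.045508672 m/s. 1 knot = 0.51444444 m/s, so 0.045508672 m/s = 0.045508672 / 0.51444444 = 0.088461781 knot ≈ 0.08846 knot (4 s.f.). Final answer: 0.08846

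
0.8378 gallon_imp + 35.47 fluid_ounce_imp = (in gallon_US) 1.272. Check: 1 gallon_imp = 0.00454609 m^3, so 0.8378 gallon_imp = 0.8378 * 0.00454609 = 0.0038087142 m^3. 1 fluid_ounce_imp = 2.8413063e-05 m^3, so 35.47 fluid_ounce_imp = 35.47 * 2.8413063e-05 = 0.0010078113 m^3. Sum: 0.0038087142 + 0.0010078113 = 0.0048165255 m^3. 1 gallon_US = 0.0037854118 m^3, so 0.0048165255 m^3 = 0.0048165255 / 0.0037854118 = 1.2723914 gallon_US ≈ 1.272 gallon_US (4 s.f.).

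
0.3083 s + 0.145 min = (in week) 0.3083 s is already in s. 1 min = 60 s, so 0.145 min = 0.145 * 60 = 8.7 s. Sum: 0.3083 + 8.7 = 9.0083 s. 1 week = 604800 s, so 9.0083 s = 9.0083 / 604800 = 1.4894676e-05 week ≈ 1.489e-05 week (4 s.f.). Final answer: 1.489e-05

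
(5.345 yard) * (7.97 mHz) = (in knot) 0.07572. Check: 1 yard = 0.9144 m, so 5.345 yard = 5.345 * 0.9144 = 4.887468 m. 1 mHz = 0.001 Hz, so 7.97 mHz = 7.97 * 0.001 = 0.00797 Hz. Combine: 4.887468 m * 0.00797 Hz = 0.03895312 m/s. 1 knot = 0.51444444 m/s, so 0.03895312 m/s = 0.03895312 / 0.51444444 = 0.075718808 knot ≈ 0.07572 knot (4 s.f.).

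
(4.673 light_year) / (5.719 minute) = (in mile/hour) 1 light_year = 9.4607305e+15 m, so 4.673 light_year = 4.673 * 9.4607305e+15 = 4.4209993e+16 m. 1 minute = 60 s, so 5.719 minute = 5.719 * 60 = 343.14 s. Combine: 4.4209993e+16 m / 343.14 s = 1.2883952e+14 m/s. 1 mile/hour = 0.44704 m/s, so 1.2883952e+14 m/s = 1.2883952e+14 / 0.44704 = 2.882058e+14 mile/hour ≈ 2.882e+14 mile/hour (4 s.f.). Final answer: 2.882e+14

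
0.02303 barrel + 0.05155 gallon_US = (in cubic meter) 0.003857. Check: 1 barrel = 0.15898729 m^3, so 0.02303 barrel = 0.02303 * 0.15898729 = 0.0036614774 m^3. 1 gallon_US = 0.0037854118 m^3, so 0.05155 gallon_US = 0.05155 * 0.0037854118 = 0.00019513798 m^3. Sum: 0.0036614774 + 0.00019513798 = 0.0038566154 m^3. 0.0038566154 m^3 = 0.0038566154 cubic meter ≈ 0.003857 cubic meter (4 s.f.).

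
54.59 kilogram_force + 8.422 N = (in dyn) 1 kilogram_force = 9.80665 N, so 54.59 kilogram_force = 54.59 * 9.80665 = 535.34502 N. 8.422 N is already in N. Sum: 535.34502 + 8.422 = 543.76702 N. 1 dyn = 1e-05 N, so 543.76702 N = 543.76702 / 1e-05 = 54376702 dyn ≈ 5.438e+07 dyn (4 s.f.). Final answer: 5.438e+07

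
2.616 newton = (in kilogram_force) 2.616 newton = 2.616 N. 1 kilogram_force = 9.80665 N, so 2.616 N = 2.616 / 9.80665 = 0.26675776 kilogram_force ≈ 0.2668 kilogram_force (4 s.f.). Final answer: 0.2668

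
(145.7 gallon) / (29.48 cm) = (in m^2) 1 gallon = 0.0037854118 m^3, so 145.7 gallon = 145.7 * 0.0037854118 = 0.5515345 m^3. 1 cm = 0.01 m, so 29.48 cm = 29.48 * 0.01 = 0.2948 m. Combine: 0.5515345 m^3 / 0.2948 m = 1.8708769 m^2. Result: 1.8708769 m^2 ≈ 1.871 m^2 (4 s.f.). Final answer: 1.871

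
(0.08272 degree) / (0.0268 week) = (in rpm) 1 degree = 0.017453293 rad, so 0.08272 degree = 0.08272 * 0.017453293 = 0.0014437364 rad. 1 week = 604800 s, so 0.0268 week = 0.0268 * 604800 = 16208.64 s. Combine: 0.0014437364 rad / 16208.64 s = 8.9072023e-08 rad/s. 1 rpm = 0.10471976 rad/s, so 8.9072023e-08 rad/s = 8.9072023e-08 / 0.10471976 = 8.5057517e-07 rpm ≈ 8.506e-07 rpm (4 s.f.). Final answer: 8.506e-07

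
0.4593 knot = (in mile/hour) 1 knot = 0.51444444 m/s, so 0.4593 knot = 0.4593 * 0.51444444 = 0.23628433 m/s. 1 mile/hour = 0.44704 m/s, so 0.23628433 m/s = 0.23628433 / 0.44704 = 0.528553 mile/hour ≈ 0.5286 mile/hour (4 s.f.). Final answer: 0.5286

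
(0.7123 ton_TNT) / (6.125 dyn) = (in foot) 1 ton_TNT = 4.184e+09 J, so 0.7123 ton_TNT = 0.7123 * 4.184e+09 = 2.9802632e+09 J. 1 dyn = 1e-05 N, so 6.125 dyn = 6.125 * 1e-05 = 6.125e-05 N. Combine: 2.9802632e+09 J / 6.125e-05 N = 4.8657358e+13 m. 1 foot = 0.3048 m, so 4.8657358e+13 m = 4.8657358e+13 / 0.3048 = 1.59637e+14 foot ≈ 1.596e+14 foot (4 s.f.). Final answer: 1.596e+14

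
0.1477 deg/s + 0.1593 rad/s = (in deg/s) 9.275. Check: 1 deg/s = 0.017453293 rad/s, so 0.1477 deg/s = 0.1477 * 0.017453293 = 0.0025778513 rad/s. 0.1593 rad/s is already in rad/s. Sum: 0.0025778513 + 0.1593 = 0.16187785 rad/s. 1 deg/s = 0.017453293 rad/s, so 0.16187785 rad/s = 0.16187785 / 0.017453293 = 9.2749177 deg/s ≈ 9.275 deg/s (4 s.f.).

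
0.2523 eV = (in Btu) 3.831e-23. Check: 1 eV = 1.6021766e-19 J, so 0.2523 eV = 0.2523 * 1.6021766e-19 = 4.0422916e-20 J. 1 Btu = 1055.0559 J, so 4.0422916e-20 J = 4.0422916e-20 / 1055.0559 = 3.8313532e-23 Btu ≈ 3.831e-23 Btu (4 s.f.).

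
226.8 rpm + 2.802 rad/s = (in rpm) 1 rpm = 0.10471976 rad/s, so 226.8 rpm = 226.8 * 0.10471976 = 23.75044 rad/s. 2.802 rad/s is already in rad/s. Sum: 23.75044 + 2.802 = 26.55244 rad/s. 1 rpm = 0.10471976 rad/s, so 26.55244 rad/s = 26.55244 / 0.10471976 = 253.55713 rpm ≈ 253.6 rpm (4 s.f.). Final answer: 253.6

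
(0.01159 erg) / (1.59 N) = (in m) 1 erg = 1e-07 J, so 0.01159 erg = 0.01159 * 1e-07 = 1.159e-09 J. 1.59 N is already in N. Combine: 1.159e-09 J / 1.59 N = 7.2893082e-10 m. Result: 7.2893082e-10 m ≈ 7.289e-10 m (4 s.f.). Final answer: 7.289e-10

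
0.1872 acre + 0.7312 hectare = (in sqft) 8.686e+04. Check: 1 acre = 4046.8564 m^2, so 0.1872 acre = 0.1872 * 4046.8564 = 757.57152 m^2. 1 hectare = 10000 m^2, so 0.7312 hectare = 0.7312 * 10000 = 7312 m^2. Sum: 757.57152 + 7312 = 8069.5715 m^2. 1 sqft = 0.09290304 m^2, so 8069.5715 m^2 = 8069.5715 / 0.09290304 = 86860.145 sqft ≈ 8.686e+04 sqft (4 s.f.).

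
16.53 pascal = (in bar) 0.0001653. Check: 16.53 pascal = 16.53 Pa. 1 bar = 100000 Pa, so 16.53 Pa = 16.53 / 100000 = 0.0001653 bar.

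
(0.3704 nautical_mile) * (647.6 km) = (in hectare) 4.442e+04. Check: 1 nautical_mile = 1852 m, so 0.3704 nautical_mile = 0.3704 * 1852 = 685.9808 m. 1 km = 1000 m, so 647.6 km = 647.6 * 1000 = 647600 m. Combine: 685.9808 m * 647600 m = 4.4424117e+08 m^2. 1 hectare = 10000 m^2, so 4.4424117e+08 m^2 = 4.4424117e+08 / 10000 = 44424.117 hectare ≈ 4.442e+04 hectare (4 s.f.).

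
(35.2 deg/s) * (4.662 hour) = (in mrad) 1.031e+07. Check: 1 deg/s = 0.017453293 rad/s, so 35.2 deg/s = 35.2 * 0.017453293 = 0.6143559 rad/s. 1 hour = 3600 s, so 4.662 hour = 4.662 * 3600 = 16783.2 s. Combine: 0.6143559 rad/s * 16783.2 s = 10310.858 rad. 1 mrad = 0.001 rad, so 10310.858 rad = 10310.858 / 0.001 = 10310858 mrad ≈ 1.031e+07 mrad (4 s.f.).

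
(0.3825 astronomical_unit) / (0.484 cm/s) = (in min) 1.97e+11. Check: 1 astronomical_unit = 1.4959787e+11 m, so 0.3825 astronomical_unit = 0.3825 * 1.4959787e+11 = 5.7221186e+10 m. 1 cm/s = 0.01 m/s, so 0.484 cm/s = 0.484 * 0.01 = 0.00484 m/s. Combine: 5.7221186e+10 m / 0.00484 m/s = 1.1822559e+13 s. 1 min = 60 s, so 1.1822559e+13 s = 1.1822559e+13 / 60 = 1.9704265e+11 min ≈ 1.97e+11 min (4 s.f.).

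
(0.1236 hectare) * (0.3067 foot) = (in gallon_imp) 1 hectare = 10000 m^2, so 0.1236 hectare = 0.1236 * 10000 = 1236 m^2. 1 foot = 0.3048 m, so 0.3067 foot = 0.3067 * 0.3048 = 0.09348216 m. Combine: 1236 m^2 * 0.09348216 m = 115.54395 m^3. 1 gallon_imp = 0.00454609 m^3, so 115.54395 m^3 = 115.54395 / 0.00454609 = 25416.116 gallon_imp ≈ 2.542e+04 gallon_imp (4 s.f.). Final answer: 2.542e+04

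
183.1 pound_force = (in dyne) 8.145e+07. Check: 1 pound_force = 4.4482216 N, so 183.1 pound_force = 183.1 * 4.4482216 = 814.46938 N. 1 dyne = 1e-05 N, so 814.46938 N = 814.46938 / 1e-05 = 81446938 dyne ≈ 8.145e+07 dyne (4 s.f.).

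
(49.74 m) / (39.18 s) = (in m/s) 49.74 m is already in m. 39.18 s is already in s. Combine: 49.74 m / 39.18 s = 1.2695253 m/s. Result: 1.2695253 m/s ≈ 1.27 m/s (4 s.f.). Final answer: 1.27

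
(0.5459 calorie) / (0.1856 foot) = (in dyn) 4.037e+06. Check: 1 calorie = 4.184 J, so 0.5459 calorie = 0.5459 * 4.184 = 2.2840456 J. 1 foot = 0.3048 m, so 0.1856 foot = 0.1856 * 0.3048 = 0.05657088 m. Combine: 2.2840456 J / 0.05657088 m = 40.374935 N. 1 dyn = 1e-05 N, so 40.374935 N = 40.374935 / 1e-05 = 4037493.5 dyn ≈ 4.037e+06 dyn (4 s.f.).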